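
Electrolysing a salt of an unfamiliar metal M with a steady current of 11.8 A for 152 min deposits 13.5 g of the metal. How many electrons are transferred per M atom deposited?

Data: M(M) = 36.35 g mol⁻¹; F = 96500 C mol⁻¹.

Q = I·t = 11.80 A × 9120.0 s = 107600 C, so n(e⁻) = 107600/96500 = 1.115 mol.
n(M) deposited = 13.5 / 36.35 = 0.3714 mol.
Electrons per atom = n(e⁻)/n(M) = 1.115 / 0.3714 = 3.00 ≈ 3, so the ion is M³⁺.

3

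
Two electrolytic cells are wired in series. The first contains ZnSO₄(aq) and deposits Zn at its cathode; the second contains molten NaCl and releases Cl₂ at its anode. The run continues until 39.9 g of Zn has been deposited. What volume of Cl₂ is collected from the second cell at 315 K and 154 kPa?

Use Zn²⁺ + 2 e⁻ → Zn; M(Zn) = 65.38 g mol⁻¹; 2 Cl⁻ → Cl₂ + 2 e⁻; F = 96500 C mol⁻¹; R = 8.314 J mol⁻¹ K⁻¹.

10.4 L

n(Zn) = 39.9 / 65.38 = 0.6103 mol, so n(e⁻) = 2 × 0.6103 = 1.221 mol.
The cells are in series, so the same 1.221 mol of electrons passes through the second cell.
2 Cl⁻ → Cl₂ + 2 e⁻ — 2 mol e⁻ per mol Cl₂, so n(Cl₂) = 1.221/2 = 0.6103 mol.
V = nRT/P = (0.6103 × 8.314 × 315) / (154 × 10³) = 0.0104 m³ = 10.4 L.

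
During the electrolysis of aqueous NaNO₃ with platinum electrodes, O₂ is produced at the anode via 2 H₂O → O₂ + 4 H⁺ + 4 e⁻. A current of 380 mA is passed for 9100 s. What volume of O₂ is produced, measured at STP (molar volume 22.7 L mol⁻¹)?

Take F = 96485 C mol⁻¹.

0.203 L

Q = I·t = 0.3800 A × 9100.0 s = 3458 C.
n(e⁻) = Q/F = 3458 / 96485 = 0.03584 mol.
4 electrons are transferred per O₂ molecule, so n(O₂) = 0.03584 / 4 = 0.008960 mol.
V = n × V_m = 0.008960 × 22.7 = 0.203 L.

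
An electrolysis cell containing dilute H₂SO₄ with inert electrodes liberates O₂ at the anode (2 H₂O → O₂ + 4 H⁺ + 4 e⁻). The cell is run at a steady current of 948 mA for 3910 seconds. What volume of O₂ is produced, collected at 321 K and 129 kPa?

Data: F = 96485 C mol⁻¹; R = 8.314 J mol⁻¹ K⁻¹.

0.199 L

Q = I·t = 0.9480 A × 3910.0 s = 3707 C.
n(e⁻) = Q/F = 3707 / 96485 = 0.03842 mol.
4 electrons are transferred per O₂ molecule, so n(O₂) = 0.03842 / 4 = 0.009604 mol.
V = nRT/P = (0.009604 × 8.314 × 321) / (129 × 10³ Pa) = 1.99 × 10⁻⁴ m³ = 0.199 L.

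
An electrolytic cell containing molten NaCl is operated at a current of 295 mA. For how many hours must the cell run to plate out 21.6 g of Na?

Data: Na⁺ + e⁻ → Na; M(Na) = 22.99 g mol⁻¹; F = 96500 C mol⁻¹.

85.4 h

n(Na) = m/M = 21.6 / 22.99 = 0.9395 mol.
Each Na atom requires 1 electron, so n(e⁻) = 1 × 0.9395 = 0.9395 mol.
Q = n(e⁻)·F = 0.9395 × 96500 = 90670 C.
t = Q/I = 90670 / 0.2950 A = 307300 s = 85.4 h.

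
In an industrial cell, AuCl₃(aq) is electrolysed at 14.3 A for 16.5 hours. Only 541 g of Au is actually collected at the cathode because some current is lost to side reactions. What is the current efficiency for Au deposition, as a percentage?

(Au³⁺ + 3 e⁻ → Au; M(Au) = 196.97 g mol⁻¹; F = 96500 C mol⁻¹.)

93.6 %

Q = I·t = 14.30 × 59400 = 849400 C; n(e⁻) = 849400/96500 = 8.802 mol.
Theoretical n(Au) = n(e⁻)/3 = 2.934 mol, i.e. m_theo = 2.934 × 196.97 = 577.9 g.
Efficiency = m_actual / m_theo = 541 / 577.9 = 93.6 %.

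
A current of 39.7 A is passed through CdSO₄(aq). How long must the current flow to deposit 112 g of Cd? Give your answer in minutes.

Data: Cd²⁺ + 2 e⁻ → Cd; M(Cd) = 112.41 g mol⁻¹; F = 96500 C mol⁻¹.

n(Cd) = m/M = 112 / 112.41 = 0.9964 mol.
Each Cd atom requires 2 electrons, so n(e⁻) = 2 × 0.9964 = 1.993 mol.
Q = n(e⁻)·F = 1.993 × 96500 = 192300 C.
t = Q/I = 192300 / 39.70 A = 4844 s = 80.7 min.

80.7 min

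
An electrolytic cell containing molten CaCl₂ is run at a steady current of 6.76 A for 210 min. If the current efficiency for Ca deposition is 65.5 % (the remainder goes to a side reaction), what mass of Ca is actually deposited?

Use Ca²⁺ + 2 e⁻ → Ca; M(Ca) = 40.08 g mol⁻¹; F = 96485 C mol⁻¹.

Q = I·t = 6.760 × 12600 = 85180 C.
n(e⁻) = 85180/96485 = 0.8828 mol; theoretically n(Ca) = 0.8828/2 = 0.4414 mol, m_theo = 17.69 g.
At 65.5 % efficiency, m_actual = 0.655 × 17.69 = 11.6 g.

11.6 g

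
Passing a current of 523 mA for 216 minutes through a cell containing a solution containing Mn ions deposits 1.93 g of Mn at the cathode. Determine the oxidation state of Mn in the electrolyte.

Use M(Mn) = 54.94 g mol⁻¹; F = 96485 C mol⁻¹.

+2

Q = I·t = 0.5230 A × 12960 s = 6778 C, so n(e⁻) = 6778/96485 = 0.07025 mol.
n(Mn) deposited = 1.93 / 54.94 = 0.03513 mol.
Electrons per atom = n(e⁻)/n(Mn) = 0.07025 / 0.03513 = 2.00 ≈ 2, so the ion is Mn²⁺.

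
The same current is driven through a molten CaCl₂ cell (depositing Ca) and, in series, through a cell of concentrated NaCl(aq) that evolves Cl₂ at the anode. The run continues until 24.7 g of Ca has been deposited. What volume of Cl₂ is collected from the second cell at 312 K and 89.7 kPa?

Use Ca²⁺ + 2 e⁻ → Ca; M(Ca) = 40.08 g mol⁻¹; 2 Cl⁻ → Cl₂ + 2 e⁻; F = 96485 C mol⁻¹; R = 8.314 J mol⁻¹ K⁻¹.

n(Ca) = 24.7 / 40.08 = 0.6163 mol, so n(e⁻) = 2 × 0.6163 = 1.233 mol.
The cells are in series, so the same 1.233 mol of electrons passes through the second cell.
2 Cl⁻ → Cl₂ + 2 e⁻ — 2 mol e⁻ per mol Cl₂, so n(Cl₂) = 1.233/2 = 0.6163 mol.
V = nRT/P = (0.6163 × 8.314 × 312) / (89.7 × 10³) = 0.0178 m³ = 17.8 L.

17.8 L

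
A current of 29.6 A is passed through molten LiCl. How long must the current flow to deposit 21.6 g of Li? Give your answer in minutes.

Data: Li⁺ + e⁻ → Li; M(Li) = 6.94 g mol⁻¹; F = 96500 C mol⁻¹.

169 min

n(Li) = m/M = 21.6 / 6.94 = 3.112 mol.
Each Li atom requires 1 electron, so n(e⁻) = 1 × 3.112 = 3.112 mol.
Q = n(e⁻)·F = 3.112 × 96500 = 300300 C.
t = Q/I = 300300 / 29.60 A = 10150 s = 169 min.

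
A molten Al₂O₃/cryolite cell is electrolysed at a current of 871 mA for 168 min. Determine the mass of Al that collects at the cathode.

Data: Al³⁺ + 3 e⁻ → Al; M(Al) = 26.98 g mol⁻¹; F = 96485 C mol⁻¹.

0.818 g

Q = I·t = 0.8710 A × 10080 s = 8780 C.
n(e⁻) = Q/F = 8780 / 96485 = 0.09100 mol.
Al³⁺ + 3 e⁻ → Al, so n(Al) = n(e⁻)/3 = 0.03033 mol.
m = n·M = 0.03033 × 26.98 = 0.818 g.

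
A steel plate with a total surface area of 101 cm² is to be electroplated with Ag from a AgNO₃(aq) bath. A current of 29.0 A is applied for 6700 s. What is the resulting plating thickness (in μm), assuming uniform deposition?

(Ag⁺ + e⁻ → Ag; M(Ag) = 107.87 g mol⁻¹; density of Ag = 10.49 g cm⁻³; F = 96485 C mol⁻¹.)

Q = I·t = 29.00 × 6700.0 = 194300 C; n(e⁻) = 2.014 mol.
n(Ag) = n(e⁻)/1 = 2.014 mol, so m = 2.014 × 107.87 = 217.2 g.
Volume = m/ρ = 217.2 / 10.49 = 20.71 cm³.
Thickness = V/A = 20.71 / 101 = 0.205 cm = 2050 μm.

2050 μm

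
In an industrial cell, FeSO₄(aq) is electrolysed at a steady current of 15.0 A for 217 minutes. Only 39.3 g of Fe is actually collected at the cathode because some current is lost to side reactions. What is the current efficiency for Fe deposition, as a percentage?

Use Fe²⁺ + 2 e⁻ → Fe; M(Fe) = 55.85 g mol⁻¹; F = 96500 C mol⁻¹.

Q = I·t = 15.00 × 13020 = 195300 C; n(e⁻) = 195300/96500 = 2.024 mol.
Theoretical n(Fe) = n(e⁻)/2 = 1.012 mol, i.e. m_theo = 1.012 × 55.85 = 56.52 g.
Efficiency = m_actual / m_theo = 39.3 / 56.52 = 69.5 %.

69.5 %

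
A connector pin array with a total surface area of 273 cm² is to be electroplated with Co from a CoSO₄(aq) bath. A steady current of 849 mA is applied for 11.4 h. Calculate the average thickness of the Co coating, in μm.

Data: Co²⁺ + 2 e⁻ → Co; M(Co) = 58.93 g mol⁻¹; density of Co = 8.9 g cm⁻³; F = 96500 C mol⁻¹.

Q = I·t = 0.8490 × 41040 = 34840 C; n(e⁻) = 0.3611 mol.
n(Co) = n(e⁻)/2 = 0.1805 mol, so m = 0.1805 × 58.93 = 10.64 g.
Volume = m/ρ = 10.64 / 8.9 = 1.195 cm³.
Thickness = V/A = 1.195 / 273 = 0.00438 cm = 43.8 μm.

43.8 μm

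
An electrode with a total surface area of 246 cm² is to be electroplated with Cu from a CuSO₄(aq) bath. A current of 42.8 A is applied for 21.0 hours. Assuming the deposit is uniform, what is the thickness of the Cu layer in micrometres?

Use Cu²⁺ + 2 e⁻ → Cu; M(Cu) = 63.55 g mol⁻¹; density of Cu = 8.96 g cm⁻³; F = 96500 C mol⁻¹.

4830 μm

Q = I·t = 42.80 × 75600 = 3236000 C; n(e⁻) = 33.53 mol.
n(Cu) = n(e⁻)/2 = 16.77 mol, so m = 16.77 × 63.55 = 1065 g.
Volume = m/ρ = 1065 / 8.96 = 118.9 cm³.
Thickness = V/A = 118.9 / 246 = 0.483 cm = 4830 μm.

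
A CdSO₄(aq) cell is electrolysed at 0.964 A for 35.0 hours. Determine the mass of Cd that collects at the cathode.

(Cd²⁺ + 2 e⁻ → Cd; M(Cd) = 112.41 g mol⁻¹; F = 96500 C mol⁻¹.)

70.7 g

Q = I·t = 0.9640 A × 126000 s = 121500 C.
n(e⁻) = Q/F = 121500 / 96500 = 1.259 mol.
Cd²⁺ + 2 e⁻ → Cd, so n(Cd) = n(e⁻)/2 = 0.6293 mol.
m = n·M = 0.6293 × 112.41 = 70.7 g.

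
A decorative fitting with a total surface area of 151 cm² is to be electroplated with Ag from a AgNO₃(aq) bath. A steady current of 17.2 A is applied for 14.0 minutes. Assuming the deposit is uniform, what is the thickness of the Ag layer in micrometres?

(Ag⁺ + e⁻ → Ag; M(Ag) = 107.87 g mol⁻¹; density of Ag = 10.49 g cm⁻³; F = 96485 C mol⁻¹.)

102 μm

Q = I·t = 17.20 × 840.00 = 14450 C; n(e⁻) = 0.1497 mol.
n(Ag) = n(e⁻)/1 = 0.1497 mol, so m = 0.1497 × 107.87 = 16.15 g.
Volume = m/ρ = 16.15 / 10.49 = 1.540 cm³.
Thickness = V/A = 1.540 / 151 = 0.0102 cm = 102 μm.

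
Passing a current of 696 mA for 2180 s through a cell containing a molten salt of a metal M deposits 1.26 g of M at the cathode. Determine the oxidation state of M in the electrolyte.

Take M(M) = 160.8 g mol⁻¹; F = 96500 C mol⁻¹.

Q = I·t = 0.6960 A × 2180.0 s = 1517 C, so n(e⁻) = 1517/96500 = 0.01572 mol.
n(M) deposited = 1.26 / 160.8 = 0.007836 mol.
Electrons per atom = n(e⁻)/n(M) = 0.01572 / 0.007836 = 2.01 ≈ 2, so the ion is M²⁺.

+2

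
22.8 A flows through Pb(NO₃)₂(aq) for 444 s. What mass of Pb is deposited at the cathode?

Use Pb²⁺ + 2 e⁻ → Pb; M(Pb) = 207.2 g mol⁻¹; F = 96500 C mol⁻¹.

10.9 g

Q = I·t = 22.80 A × 444.00 s = 10120 C.
n(e⁻) = Q/F = 10120 / 96500 = 0.1049 mol.
Pb²⁺ + 2 e⁻ → Pb, so n(Pb) = n(e⁻)/2 = 0.05245 mol.
m = n·M = 0.05245 × 207.2 = 10.9 g.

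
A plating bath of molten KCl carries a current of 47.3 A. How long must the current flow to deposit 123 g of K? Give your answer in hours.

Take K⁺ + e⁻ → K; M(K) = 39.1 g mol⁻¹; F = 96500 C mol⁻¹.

1.78 h

n(K) = m/M = 123 / 39.1 = 3.146 mol.
Each K atom requires 1 electron, so n(e⁻) = 1 × 3.146 = 3.146 mol.
Q = n(e⁻)·F = 3.146 × 96500 = 303600 C.
t = Q/I = 303600 / 47.30 A = 6418 s = 1.78 h.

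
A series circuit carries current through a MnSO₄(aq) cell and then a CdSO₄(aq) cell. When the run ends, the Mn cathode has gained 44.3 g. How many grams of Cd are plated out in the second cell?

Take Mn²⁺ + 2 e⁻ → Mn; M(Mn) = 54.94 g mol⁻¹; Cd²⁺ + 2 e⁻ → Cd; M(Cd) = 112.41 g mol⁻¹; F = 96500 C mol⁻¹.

90.6 g

n(Mn) = 44.3 / 54.94 = 0.8063 mol.
Since Mn²⁺ + 2 e⁻ → Mn, n(e⁻) passed = 2 × 0.8063 = 1.613 mol.
Cells in series carry the same charge, so the same 1.613 mol of electrons passes through cell 2.
Cd²⁺ + 2 e⁻ → Cd, so n(Cd) = 1.613 / 2 = 0.8063 mol.
m(Cd) = 0.8063 × 112.41 = 90.6 g.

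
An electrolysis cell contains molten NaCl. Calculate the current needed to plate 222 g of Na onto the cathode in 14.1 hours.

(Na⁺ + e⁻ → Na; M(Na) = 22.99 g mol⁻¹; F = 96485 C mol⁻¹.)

n(Na) = 222 / 22.99 = 9.656 mol.
n(e⁻) = 1 × 9.656 = 9.656 mol.
Q = n(e⁻)·F = 9.656 × 96485 = 931700 C.
I = Q/t = 931700 / 50760 s = 18.4 A.

18.4 A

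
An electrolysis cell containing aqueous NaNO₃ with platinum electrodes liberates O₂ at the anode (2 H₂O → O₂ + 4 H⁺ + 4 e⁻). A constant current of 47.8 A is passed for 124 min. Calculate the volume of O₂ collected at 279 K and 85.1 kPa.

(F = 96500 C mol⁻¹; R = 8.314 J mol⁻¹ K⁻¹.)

25.1 L

Q = I·t = 47.80 A × 7440.0 s = 355600 C.
n(e⁻) = Q/F = 355600 / 96500 = 3.685 mol.
4 electrons are transferred per O₂ molecule, so n(O₂) = 3.685 / 4 = 0.9213 mol.
V = nRT/P = (0.9213 × 8.314 × 279) / (85.1 × 10³ Pa) = 0.0251 m³ = 25.1 L.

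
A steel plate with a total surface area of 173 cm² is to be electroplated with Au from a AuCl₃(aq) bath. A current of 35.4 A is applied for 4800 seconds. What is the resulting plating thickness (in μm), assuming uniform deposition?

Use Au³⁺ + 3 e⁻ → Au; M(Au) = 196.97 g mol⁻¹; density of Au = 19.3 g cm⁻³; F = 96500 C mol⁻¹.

346 μm

Q = I·t = 35.40 × 4800.0 = 169900 C; n(e⁻) = 1.761 mol.
n(Au) = n(e⁻)/3 = 0.5869 mol, so m = 0.5869 × 196.97 = 115.6 g.
Volume = m/ρ = 115.6 / 19.3 = 5.990 cm³.
Thickness = V/A = 5.990 / 173 = 0.0346 cm = 346 μm.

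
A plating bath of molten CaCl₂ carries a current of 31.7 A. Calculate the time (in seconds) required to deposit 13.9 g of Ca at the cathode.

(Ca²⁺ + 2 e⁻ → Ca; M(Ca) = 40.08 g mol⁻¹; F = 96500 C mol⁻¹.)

n(Ca) = m/M = 13.9 / 40.08 = 0.3468 mol.
Each Ca atom requires 2 electrons, so n(e⁻) = 2 × 0.3468 = 0.6936 mol.
Q = n(e⁻)·F = 0.6936 × 96500 = 66930 C.
t = Q/I = 66930 / 31.70 A = 2111 s.

2110 s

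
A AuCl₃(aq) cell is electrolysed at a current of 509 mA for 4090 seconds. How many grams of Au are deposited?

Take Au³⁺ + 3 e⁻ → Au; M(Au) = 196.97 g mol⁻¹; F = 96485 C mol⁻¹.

Q = I·t = 0.5090 A × 4090.0 s = 2082 C.
n(e⁻) = Q/F = 2082 / 96485 = 0.02158 mol.
Au³⁺ + 3 e⁻ → Au, so n(Au) = n(e⁻)/3 = 0.007192 mol.
m = n·M = 0.007192 × 196.97 = 1.42 g.

1.42 g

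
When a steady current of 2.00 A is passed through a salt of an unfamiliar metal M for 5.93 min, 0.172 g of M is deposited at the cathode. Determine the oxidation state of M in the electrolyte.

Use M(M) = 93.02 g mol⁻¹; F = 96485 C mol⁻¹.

+4

Q = I·t = 2.000 A × 355.80 s = 711.6 C, so n(e⁻) = 711.6/96485 = 0.007375 mol.
n(M) deposited = 0.172 / 93.02 = 0.001849 mol.
Electrons per atom = n(e⁻)/n(M) = 0.007375 / 0.001849 = 3.99 ≈ 4, so the ion is M⁴⁺.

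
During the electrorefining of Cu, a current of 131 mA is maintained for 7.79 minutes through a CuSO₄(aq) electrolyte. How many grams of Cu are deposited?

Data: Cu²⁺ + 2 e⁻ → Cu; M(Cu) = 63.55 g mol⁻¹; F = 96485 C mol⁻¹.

0.0202 g

Q = I·t = 0.1310 A × 467.40 s = 61.23 C.
n(e⁻) = Q/F = 61.23 / 96485 = 0.0006346 mol.
Cu²⁺ + 2 e⁻ → Cu, so n(Cu) = n(e⁻)/2 = 0.0003173 mol.
m = n·M = 0.0003173 × 63.55 = 0.0202 g.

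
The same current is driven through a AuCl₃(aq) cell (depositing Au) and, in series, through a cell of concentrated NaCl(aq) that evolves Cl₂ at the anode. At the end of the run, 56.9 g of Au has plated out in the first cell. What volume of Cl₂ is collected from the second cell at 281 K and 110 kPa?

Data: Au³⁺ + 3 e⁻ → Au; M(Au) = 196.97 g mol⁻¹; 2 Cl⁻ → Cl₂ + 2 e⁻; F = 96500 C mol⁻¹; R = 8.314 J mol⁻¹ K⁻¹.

n(Au) = 56.9 / 196.97 = 0.2889 mol, so n(e⁻) = 3 × 0.2889 = 0.8666 mol.
The cells are in series, so the same 0.8666 mol of electrons passes through the second cell.
2 Cl⁻ → Cl₂ + 2 e⁻ — 2 mol e⁻ per mol Cl₂, so n(Cl₂) = 0.8666/2 = 0.4333 mol.
V = nRT/P = (0.4333 × 8.314 × 281) / (110 × 10³) = 0.00920 m³ = 9.20 L.

9.20 L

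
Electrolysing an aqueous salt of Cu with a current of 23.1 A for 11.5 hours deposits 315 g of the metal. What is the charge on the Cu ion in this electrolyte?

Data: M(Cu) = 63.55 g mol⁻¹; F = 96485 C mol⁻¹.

+2

Q = I·t = 23.10 A × 41400 s = 956300 C, so n(e⁻) = 956300/96485 = 9.912 mol.
n(Cu) deposited = 315 / 63.55 = 4.957 mol.
Electrons per atom = n(e⁻)/n(Cu) = 9.912 / 4.957 = 2.00 ≈ 2, so the ion is Cu²⁺.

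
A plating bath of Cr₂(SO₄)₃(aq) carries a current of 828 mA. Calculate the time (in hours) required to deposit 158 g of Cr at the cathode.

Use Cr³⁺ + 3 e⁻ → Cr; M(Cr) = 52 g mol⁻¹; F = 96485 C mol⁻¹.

n(Cr) = m/M = 158 / 52 = 3.038 mol.
Each Cr atom requires 3 electrons, so n(e⁻) = 3 × 3.038 = 9.115 mol.
Q = n(e⁻)·F = 9.115 × 96485 = 879500 C.
t = Q/I = 879500 / 0.8280 A = 1062000 s = 295 h.

295 h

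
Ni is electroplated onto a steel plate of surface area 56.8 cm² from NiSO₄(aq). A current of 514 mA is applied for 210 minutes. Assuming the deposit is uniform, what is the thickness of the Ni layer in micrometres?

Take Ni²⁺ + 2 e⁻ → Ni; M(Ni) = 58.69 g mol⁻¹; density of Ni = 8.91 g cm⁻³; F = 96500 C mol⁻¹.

Q = I·t = 0.5140 × 12600 = 6476 C; n(e⁻) = 0.06711 mol.
n(Ni) = n(e⁻)/2 = 0.03356 mol, so m = 0.03356 × 58.69 = 1.969 g.
Volume = m/ρ = 1.969 / 8.91 = 0.2210 cm³.
Thickness = V/A = 0.2210 / 56.8 = 0.00389 cm = 38.9 μm.

38.9 μm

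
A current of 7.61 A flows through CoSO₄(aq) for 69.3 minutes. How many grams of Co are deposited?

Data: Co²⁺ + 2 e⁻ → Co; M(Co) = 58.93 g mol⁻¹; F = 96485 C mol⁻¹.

9.66 g

Q = I·t = 7.610 A × 4158.0 s = 31640 C.
n(e⁻) = Q/F = 31640 / 96485 = 0.3280 mol.
Co²⁺ + 2 e⁻ → Co, so n(Co) = n(e⁻)/2 = 0.1640 mol.
m = n·M = 0.1640 × 58.93 = 9.66 g.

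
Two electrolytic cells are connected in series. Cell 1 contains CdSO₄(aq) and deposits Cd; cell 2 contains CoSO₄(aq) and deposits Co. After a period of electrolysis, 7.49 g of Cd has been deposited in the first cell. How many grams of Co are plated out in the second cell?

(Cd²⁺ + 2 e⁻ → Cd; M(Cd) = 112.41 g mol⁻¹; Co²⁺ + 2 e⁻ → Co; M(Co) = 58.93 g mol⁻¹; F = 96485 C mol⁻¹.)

n(Cd) = 7.49 / 112.41 = 0.06663 mol.
Since Cd²⁺ + 2 e⁻ → Cd, n(e⁻) passed = 2 × 0.06663 = 0.1333 mol.
Cells in series carry the same charge, so the same 0.1333 mol of electrons passes through cell 2.
Co²⁺ + 2 e⁻ → Co, so n(Co) = 0.1333 / 2 = 0.06663 mol.
m(Co) = 0.06663 × 58.93 = 3.93 g.

3.93 g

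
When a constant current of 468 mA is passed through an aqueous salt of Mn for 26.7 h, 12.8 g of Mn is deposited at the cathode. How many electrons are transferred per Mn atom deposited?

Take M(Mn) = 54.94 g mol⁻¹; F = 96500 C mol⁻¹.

Q = I·t = 0.4680 A × 96120 s = 44980 C, so n(e⁻) = 44980/96500 = 0.4662 mol.
n(Mn) deposited = 12.8 / 54.94 = 0.2330 mol.
Electrons per atom = n(e⁻)/n(Mn) = 0.4662 / 0.2330 = 2.00 ≈ 2, so the ion is Mn²⁺.

2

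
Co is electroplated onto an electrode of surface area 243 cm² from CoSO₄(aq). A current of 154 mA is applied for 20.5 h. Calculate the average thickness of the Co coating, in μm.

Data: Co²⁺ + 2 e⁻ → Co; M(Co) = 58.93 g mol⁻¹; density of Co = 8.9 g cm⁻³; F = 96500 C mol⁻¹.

Q = I·t = 0.1540 × 73800 = 11370 C; n(e⁻) = 0.1178 mol.
n(Co) = n(e⁻)/2 = 0.05889 mol, so m = 0.05889 × 58.93 = 3.470 g.
Volume = m/ρ = 3.470 / 8.9 = 0.3899 cm³.
Thickness = V/A = 0.3899 / 243 = 0.00160 cm = 16.0 μm.

16.0 μm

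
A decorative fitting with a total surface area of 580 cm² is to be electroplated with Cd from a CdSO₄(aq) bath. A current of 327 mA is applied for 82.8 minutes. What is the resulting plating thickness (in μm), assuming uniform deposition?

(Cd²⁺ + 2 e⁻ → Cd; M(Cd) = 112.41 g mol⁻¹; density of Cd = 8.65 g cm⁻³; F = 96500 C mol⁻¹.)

1.89 μm

Q = I·t = 0.3270 × 4968.0 = 1625 C; n(e⁻) = 0.01683 mol.
n(Cd) = n(e⁻)/2 = 0.008417 mol, so m = 0.008417 × 112.41 = 0.9462 g.
Volume = m/ρ = 0.9462 / 8.65 = 0.1094 cm³.
Thickness = V/A = 0.1094 / 580 = 1.89 × 10⁻⁴ cm = 1.89 μm.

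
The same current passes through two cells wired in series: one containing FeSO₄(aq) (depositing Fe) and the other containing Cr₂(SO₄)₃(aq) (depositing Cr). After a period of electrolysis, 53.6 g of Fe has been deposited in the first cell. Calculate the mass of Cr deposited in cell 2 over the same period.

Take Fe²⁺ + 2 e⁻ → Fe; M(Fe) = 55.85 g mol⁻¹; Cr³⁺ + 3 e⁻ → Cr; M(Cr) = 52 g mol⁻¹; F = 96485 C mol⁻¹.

n(Fe) = 53.6 / 55.85 = 0.9597 mol.
Since Fe²⁺ + 2 e⁻ → Fe, n(e⁻) passed = 2 × 0.9597 = 1.919 mol.
Cells in series carry the same charge, so the same 1.919 mol of electrons passes through cell 2.
Cr³⁺ + 3 e⁻ → Cr, so n(Cr) = 1.919 / 3 = 0.6398 mol.
m(Cr) = 0.6398 × 52 = 33.3 g.

33.3 g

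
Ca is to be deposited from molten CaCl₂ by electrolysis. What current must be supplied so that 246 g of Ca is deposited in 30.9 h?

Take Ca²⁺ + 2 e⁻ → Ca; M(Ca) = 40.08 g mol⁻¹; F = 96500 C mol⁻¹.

n(Ca) = 246 / 40.08 = 6.138 mol.
n(e⁻) = 2 × 6.138 = 12.28 mol.
Q = n(e⁻)·F = 12.28 × 96500 = 1185000 C.
I = Q/t = 1185000 / 111240 s = 10.6 A.

10.6 A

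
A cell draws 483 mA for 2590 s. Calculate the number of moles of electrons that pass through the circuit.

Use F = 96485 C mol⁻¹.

0.0130 mol

Q = I·t = 0.4830 A × 2590.0 s = 1251 C.
n(e⁻) = Q/F = 1251 / 96485 = 0.0130 mol.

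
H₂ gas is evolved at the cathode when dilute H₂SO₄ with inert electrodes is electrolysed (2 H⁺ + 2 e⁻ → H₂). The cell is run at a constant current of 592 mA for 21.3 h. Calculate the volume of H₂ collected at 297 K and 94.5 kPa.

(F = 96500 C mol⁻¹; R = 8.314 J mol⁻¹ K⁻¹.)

Q = I·t = 0.5920 A × 76680 s = 45390 C.
n(e⁻) = Q/F = 45390 / 96500 = 0.4704 mol.
2 electrons are transferred per H₂ molecule, so n(H₂) = 0.4704 / 2 = 0.2352 mol.
V = nRT/P = (0.2352 × 8.314 × 297) / (94.5 × 10³ Pa) = 0.00615 m³ = 6.15 L.

6.15 L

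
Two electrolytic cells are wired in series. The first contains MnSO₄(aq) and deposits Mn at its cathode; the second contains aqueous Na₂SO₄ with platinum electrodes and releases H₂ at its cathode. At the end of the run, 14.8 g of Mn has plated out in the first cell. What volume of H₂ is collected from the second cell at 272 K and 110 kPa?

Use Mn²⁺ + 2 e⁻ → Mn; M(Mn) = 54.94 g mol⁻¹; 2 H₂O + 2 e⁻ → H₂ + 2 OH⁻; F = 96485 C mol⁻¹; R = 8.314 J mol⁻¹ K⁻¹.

n(Mn) = 14.8 / 54.94 = 0.2694 mol, so n(e⁻) = 2 × 0.2694 = 0.5388 mol.
The cells are in series, so the same 0.5388 mol of electrons passes through the second cell.
2 H₂O + 2 e⁻ → H₂ + 2 OH⁻ — 2 mol e⁻ per mol H₂, so n(H₂) = 0.5388/2 = 0.2694 mol.
V = nRT/P = (0.2694 × 8.314 × 272) / (110 × 10³) = 0.00554 m³ = 5.54 L.

5.54 L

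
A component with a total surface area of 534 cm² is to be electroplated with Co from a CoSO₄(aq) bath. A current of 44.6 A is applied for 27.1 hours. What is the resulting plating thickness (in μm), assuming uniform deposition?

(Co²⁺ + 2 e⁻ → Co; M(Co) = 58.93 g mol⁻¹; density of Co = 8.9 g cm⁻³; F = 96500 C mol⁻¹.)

2800 μm

Q = I·t = 44.60 × 97560 = 4351000 C; n(e⁻) = 45.09 mol.
n(Co) = n(e⁻)/2 = 22.54 mol, so m = 22.54 × 58.93 = 1329 g.
Volume = m/ρ = 1329 / 8.9 = 149.3 cm³.
Thickness = V/A = 149.3 / 534 = 0.280 cm = 2800 μm.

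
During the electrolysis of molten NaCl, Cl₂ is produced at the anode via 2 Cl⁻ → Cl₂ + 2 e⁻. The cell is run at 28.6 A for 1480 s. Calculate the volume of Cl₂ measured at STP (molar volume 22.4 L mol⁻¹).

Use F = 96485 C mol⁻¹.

4.91 L

Q = I·t = 28.60 A × 1480.0 s = 42330 C.
n(e⁻) = Q/F = 42330 / 96485 = 0.4387 mol.
2 electrons are transferred per Cl₂ molecule, so n(Cl₂) = 0.4387 / 2 = 0.2194 mol.
V = n × V_m = 0.2194 × 22.4 = 4.91 L.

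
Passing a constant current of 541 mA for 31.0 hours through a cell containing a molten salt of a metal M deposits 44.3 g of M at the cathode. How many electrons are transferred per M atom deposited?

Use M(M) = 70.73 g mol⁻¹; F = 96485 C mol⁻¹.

Q = I·t = 0.5410 A × 111600 s = 60380 C, so n(e⁻) = 60380/96485 = 0.6258 mol.
n(M) deposited = 44.3 / 70.73 = 0.6263 mol.
Electrons per atom = n(e⁻)/n(M) = 0.6258 / 0.6263 = 0.999 ≈ 1, so the ion is M⁺.

1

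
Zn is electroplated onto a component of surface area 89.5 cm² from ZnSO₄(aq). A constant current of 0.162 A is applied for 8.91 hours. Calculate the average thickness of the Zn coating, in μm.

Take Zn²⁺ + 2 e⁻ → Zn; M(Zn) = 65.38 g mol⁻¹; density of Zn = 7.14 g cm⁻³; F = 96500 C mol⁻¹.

Q = I·t = 0.1620 × 32076 = 5196 C; n(e⁻) = 0.05385 mol.
n(Zn) = n(e⁻)/2 = 0.02692 mol, so m = 0.02692 × 65.38 = 1.760 g.
Volume = m/ρ = 1.760 / 7.14 = 0.2465 cm³.
Thickness = V/A = 0.2465 / 89.5 = 0.00275 cm = 27.5 μm.

27.5 μm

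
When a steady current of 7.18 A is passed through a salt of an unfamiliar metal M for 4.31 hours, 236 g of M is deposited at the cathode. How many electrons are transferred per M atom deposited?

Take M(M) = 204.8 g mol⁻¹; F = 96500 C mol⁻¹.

Q = I·t = 7.180 A × 15516 s = 111400 C, so n(e⁻) = 111400/96500 = 1.154 mol.
n(M) deposited = 236 / 204.8 = 1.152 mol.
Electrons per atom = n(e⁻)/n(M) = 1.154 / 1.152 = 1.00 ≈ 1, so the ion is M⁺.

1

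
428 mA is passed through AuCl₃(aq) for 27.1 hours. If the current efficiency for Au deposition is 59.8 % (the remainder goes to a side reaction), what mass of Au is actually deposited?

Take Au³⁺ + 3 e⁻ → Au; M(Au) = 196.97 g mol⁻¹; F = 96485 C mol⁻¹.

Q = I·t = 0.4280 × 97560 = 41760 C.
n(e⁻) = 41760/96485 = 0.4328 mol; theoretically n(Au) = 0.4328/3 = 0.1443 mol, m_theo = 28.41 g.
At 59.8 % efficiency, m_actual = 0.598 × 28.41 = 17.0 g.

17.0 g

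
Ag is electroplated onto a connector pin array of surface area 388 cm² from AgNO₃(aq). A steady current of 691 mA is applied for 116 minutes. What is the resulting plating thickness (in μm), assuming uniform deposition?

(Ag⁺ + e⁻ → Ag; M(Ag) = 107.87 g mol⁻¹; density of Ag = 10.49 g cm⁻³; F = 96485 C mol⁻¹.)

13.2 μm

Q = I·t = 0.6910 × 6960.0 = 4809 C; n(e⁻) = 0.04985 mol.
n(Ag) = n(e⁻)/1 = 0.04985 mol, so m = 0.04985 × 107.87 = 5.377 g.
Volume = m/ρ = 5.377 / 10.49 = 0.5126 cm³.
Thickness = V/A = 0.5126 / 388 = 0.00132 cm = 13.2 μm.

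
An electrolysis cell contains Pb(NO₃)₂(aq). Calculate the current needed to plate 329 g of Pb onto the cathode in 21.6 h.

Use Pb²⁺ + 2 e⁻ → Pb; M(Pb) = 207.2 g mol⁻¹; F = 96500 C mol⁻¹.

n(Pb) = 329 / 207.2 = 1.588 mol.
n(e⁻) = 2 × 1.588 = 3.176 mol.
Q = n(e⁻)·F = 3.176 × 96500 = 306500 C.
I = Q/t = 306500 / 77760 s = 3.94 A.

3.94 A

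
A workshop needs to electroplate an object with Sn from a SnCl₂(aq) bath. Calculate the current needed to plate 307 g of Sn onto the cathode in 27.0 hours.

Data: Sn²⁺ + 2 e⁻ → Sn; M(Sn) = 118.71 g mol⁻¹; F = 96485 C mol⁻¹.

5.13 A

n(Sn) = 307 / 118.71 = 2.586 mol.
n(e⁻) = 2 × 2.586 = 5.172 mol.
Q = n(e⁻)·F = 5.172 × 96485 = 499000 C.
I = Q/t = 499000 / 97200 s = 5.13 A.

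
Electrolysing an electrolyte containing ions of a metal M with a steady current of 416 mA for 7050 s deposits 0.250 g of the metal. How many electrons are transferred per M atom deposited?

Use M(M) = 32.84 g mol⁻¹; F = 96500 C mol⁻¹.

4

Q = I·t = 0.4160 A × 7050.0 s = 2933 C, so n(e⁻) = 2933/96500 = 0.03039 mol.
n(M) deposited = 0.250 / 32.84 = 0.007613 mol.
Electrons per atom = n(e⁻)/n(M) = 0.03039 / 0.007613 = 3.99 ≈ 4, so the ion is M⁴⁺.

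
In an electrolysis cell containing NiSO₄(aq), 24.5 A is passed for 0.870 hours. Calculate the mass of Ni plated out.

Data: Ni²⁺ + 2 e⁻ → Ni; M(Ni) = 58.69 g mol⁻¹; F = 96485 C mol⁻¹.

Q = I·t = 24.50 A × 3132.0 s = 76730 C.
n(e⁻) = Q/F = 76730 / 96485 = 0.7953 mol.
Ni²⁺ + 2 e⁻ → Ni, so n(Ni) = n(e⁻)/2 = 0.3976 mol.
m = n·M = 0.3976 × 58.69 = 23.3 g.

23.3 g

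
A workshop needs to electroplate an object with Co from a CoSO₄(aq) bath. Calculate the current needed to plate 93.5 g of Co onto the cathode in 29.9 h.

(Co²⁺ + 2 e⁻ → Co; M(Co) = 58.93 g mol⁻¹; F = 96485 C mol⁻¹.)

2.84 A

n(Co) = 93.5 / 58.93 = 1.587 mol.
n(e⁻) = 2 × 1.587 = 3.173 mol.
Q = n(e⁻)·F = 3.173 × 96485 = 306200 C.
I = Q/t = 306200 / 107640 s = 2.84 A.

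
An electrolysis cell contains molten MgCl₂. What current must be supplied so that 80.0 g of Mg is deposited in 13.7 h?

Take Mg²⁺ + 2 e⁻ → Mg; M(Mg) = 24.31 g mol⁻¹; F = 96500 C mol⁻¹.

12.9 A

n(Mg) = 80.0 / 24.31 = 3.291 mol.
n(e⁻) = 2 × 3.291 = 6.582 mol.
Q = n(e⁻)·F = 6.582 × 96500 = 635100 C.
I = Q/t = 635100 / 49320 s = 12.9 A.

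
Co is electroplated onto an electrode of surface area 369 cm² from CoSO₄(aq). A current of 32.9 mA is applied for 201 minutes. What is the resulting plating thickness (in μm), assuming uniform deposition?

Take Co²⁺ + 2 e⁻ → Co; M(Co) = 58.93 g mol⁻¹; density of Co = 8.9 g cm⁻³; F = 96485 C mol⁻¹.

Q = I·t = 0.03290 × 12060 = 396.8 C; n(e⁻) = 0.004112 mol.
n(Co) = n(e⁻)/2 = 0.002056 mol, so m = 0.002056 × 58.93 = 0.1212 g.
Volume = m/ρ = 0.1212 / 8.9 = 0.01361 cm³.
Thickness = V/A = 0.01361 / 369 = 3.69 × 10⁻⁵ cm = 0.369 μm.

0.369 μm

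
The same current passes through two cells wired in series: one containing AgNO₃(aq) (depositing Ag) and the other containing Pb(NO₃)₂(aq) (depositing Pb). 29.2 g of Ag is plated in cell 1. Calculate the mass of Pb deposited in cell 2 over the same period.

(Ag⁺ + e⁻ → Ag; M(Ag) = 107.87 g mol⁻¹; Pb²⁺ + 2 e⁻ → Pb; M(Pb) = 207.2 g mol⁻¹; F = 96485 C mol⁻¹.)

28.0 g

n(Ag) = 29.2 / 107.87 = 0.2707 mol.
Since Ag⁺ + e⁻ → Ag, n(e⁻) passed = 1 × 0.2707 = 0.2707 mol.
Cells in series carry the same charge, so the same 0.2707 mol of electrons passes through cell 2.
Pb²⁺ + 2 e⁻ → Pb, so n(Pb) = 0.2707 / 2 = 0.1353 mol.
m(Pb) = 0.1353 × 207.2 = 28.0 g.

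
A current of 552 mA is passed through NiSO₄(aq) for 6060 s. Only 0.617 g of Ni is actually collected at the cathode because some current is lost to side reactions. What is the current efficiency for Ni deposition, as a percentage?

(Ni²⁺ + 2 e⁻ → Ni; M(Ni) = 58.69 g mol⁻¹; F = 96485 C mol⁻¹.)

Q = I·t = 0.5520 × 6060.0 = 3345 C; n(e⁻) = 3345/96485 = 0.03467 mol.
Theoretical n(Ni) = n(e⁻)/2 = 0.01733 mol, i.e. m_theo = 0.01733 × 58.69 = 1.017 g.
Efficiency = m_actual / m_theo = 0.617 / 1.017 = 60.6 %.

60.6 %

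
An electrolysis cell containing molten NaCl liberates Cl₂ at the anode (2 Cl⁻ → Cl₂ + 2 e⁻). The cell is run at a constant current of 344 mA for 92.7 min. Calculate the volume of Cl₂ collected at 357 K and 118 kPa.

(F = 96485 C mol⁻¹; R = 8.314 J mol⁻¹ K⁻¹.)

Q = I·t = 0.3440 A × 5562.0 s = 1913 C.
n(e⁻) = Q/F = 1913 / 96485 = 0.01983 mol.
2 electrons are transferred per Cl₂ molecule, so n(Cl₂) = 0.01983 / 2 = 0.009915 mol.
V = nRT/P = (0.009915 × 8.314 × 357) / (118 × 10³ Pa) = 2.49 × 10⁻⁴ m³ = 0.249 L.

0.249 L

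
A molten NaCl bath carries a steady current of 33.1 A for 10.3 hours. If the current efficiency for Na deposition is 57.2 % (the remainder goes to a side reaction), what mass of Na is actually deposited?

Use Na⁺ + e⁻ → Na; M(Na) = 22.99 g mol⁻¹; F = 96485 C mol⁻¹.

167 g

Q = I·t = 33.10 × 37080 = 1227000 C.
n(e⁻) = 1227000/96485 = 12.72 mol; theoretically n(Na) = 12.72/1 = 12.72 mol, m_theo = 292.4 g.
At 57.2 % efficiency, m_actual = 0.572 × 292.4 = 167 g.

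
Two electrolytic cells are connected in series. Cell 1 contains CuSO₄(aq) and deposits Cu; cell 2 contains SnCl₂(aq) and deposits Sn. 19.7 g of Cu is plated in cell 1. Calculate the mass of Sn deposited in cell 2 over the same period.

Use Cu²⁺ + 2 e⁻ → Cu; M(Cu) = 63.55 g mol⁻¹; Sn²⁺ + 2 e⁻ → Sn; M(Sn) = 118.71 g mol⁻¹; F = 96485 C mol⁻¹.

n(Cu) = 19.7 / 63.55 = 0.3100 mol.
Since Cu²⁺ + 2 e⁻ → Cu, n(e⁻) passed = 2 × 0.3100 = 0.6200 mol.
Cells in series carry the same charge, so the same 0.6200 mol of electrons passes through cell 2.
Sn²⁺ + 2 e⁻ → Sn, so n(Sn) = 0.6200 / 2 = 0.3100 mol.
m(Sn) = 0.3100 × 118.71 = 36.8 g.

36.8 g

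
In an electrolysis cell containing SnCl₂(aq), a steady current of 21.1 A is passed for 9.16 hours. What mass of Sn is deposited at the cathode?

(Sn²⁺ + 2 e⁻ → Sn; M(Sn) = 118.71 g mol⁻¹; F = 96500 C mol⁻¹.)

428 g

Q = I·t = 21.10 A × 32976 s = 695800 C.
n(e⁻) = Q/F = 695800 / 96500 = 7.210 mol.
Sn²⁺ + 2 e⁻ → Sn, so n(Sn) = n(e⁻)/2 = 3.605 mol.
m = n·M = 3.605 × 118.71 = 428 g.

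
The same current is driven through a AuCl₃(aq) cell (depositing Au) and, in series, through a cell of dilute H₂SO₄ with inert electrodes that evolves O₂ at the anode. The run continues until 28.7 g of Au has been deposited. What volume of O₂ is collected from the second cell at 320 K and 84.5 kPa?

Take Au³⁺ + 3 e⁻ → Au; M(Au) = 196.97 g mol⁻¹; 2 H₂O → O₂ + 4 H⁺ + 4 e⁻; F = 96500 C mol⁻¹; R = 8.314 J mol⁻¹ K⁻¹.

n(Au) = 28.7 / 196.97 = 0.1457 mol, so n(e⁻) = 3 × 0.1457 = 0.4371 mol.
The cells are in series, so the same 0.4371 mol of electrons passes through the second cell.
2 H₂O → O₂ + 4 H⁺ + 4 e⁻ — 4 mol e⁻ per mol O₂, so n(O₂) = 0.4371/4 = 0.1093 mol.
V = nRT/P = (0.1093 × 8.314 × 320) / (84.5 × 10³) = 0.00344 m³ = 3.44 L.

3.44 L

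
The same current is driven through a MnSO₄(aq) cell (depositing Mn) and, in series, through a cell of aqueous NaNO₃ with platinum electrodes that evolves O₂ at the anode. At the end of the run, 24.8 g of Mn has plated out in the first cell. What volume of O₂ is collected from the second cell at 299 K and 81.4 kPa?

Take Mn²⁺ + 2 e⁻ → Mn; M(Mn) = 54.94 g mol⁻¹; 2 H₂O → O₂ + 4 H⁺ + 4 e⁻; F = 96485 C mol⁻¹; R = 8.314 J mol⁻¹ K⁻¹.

n(Mn) = 24.8 / 54.94 = 0.4514 mol, so n(e⁻) = 2 × 0.4514 = 0.9028 mol.
The cells are in series, so the same 0.9028 mol of electrons passes through the second cell.
2 H₂O → O₂ + 4 H⁺ + 4 e⁻ — 4 mol e⁻ per mol O₂, so n(O₂) = 0.9028/4 = 0.2257 mol.
V = nRT/P = (0.2257 × 8.314 × 299) / (81.4 × 10³) = 0.00689 m³ = 6.89 L.

6.89 L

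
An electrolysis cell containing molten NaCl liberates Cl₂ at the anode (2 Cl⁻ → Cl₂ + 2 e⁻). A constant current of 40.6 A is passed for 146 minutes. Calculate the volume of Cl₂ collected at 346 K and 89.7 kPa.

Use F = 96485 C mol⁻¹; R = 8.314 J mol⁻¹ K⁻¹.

59.1 L

Q = I·t = 40.60 A × 8760.0 s = 355700 C.
n(e⁻) = Q/F = 355700 / 96485 = 3.686 mol.
2 electrons are transferred per Cl₂ molecule, so n(Cl₂) = 3.686 / 2 = 1.843 mol.
V = nRT/P = (1.843 × 8.314 × 346) / (89.7 × 10³ Pa) = 0.0591 m³ = 59.1 L.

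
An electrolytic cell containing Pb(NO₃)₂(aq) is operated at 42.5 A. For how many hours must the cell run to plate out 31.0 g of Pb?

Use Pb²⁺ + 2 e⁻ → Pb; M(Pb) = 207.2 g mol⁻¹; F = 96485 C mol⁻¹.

n(Pb) = m/M = 31.0 / 207.2 = 0.1496 mol.
Each Pb atom requires 2 electrons, so n(e⁻) = 2 × 0.1496 = 0.2992 mol.
Q = n(e⁻)·F = 0.2992 × 96485 = 28870 C.
t = Q/I = 28870 / 42.50 A = 679.3 s = 0.189 h.

0.189 h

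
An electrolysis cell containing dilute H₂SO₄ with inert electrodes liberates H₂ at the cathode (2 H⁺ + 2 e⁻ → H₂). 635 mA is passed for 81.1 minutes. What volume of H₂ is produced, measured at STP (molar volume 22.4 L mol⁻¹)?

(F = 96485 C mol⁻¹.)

0.359 L

Q = I·t = 0.6350 A × 4866.0 s = 3090 C.
n(e⁻) = Q/F = 3090 / 96485 = 0.03202 mol.
2 electrons are transferred per H₂ molecule, so n(H₂) = 0.03202 / 2 = 0.01601 mol.
V = n × V_m = 0.01601 × 22.4 = 0.359 L.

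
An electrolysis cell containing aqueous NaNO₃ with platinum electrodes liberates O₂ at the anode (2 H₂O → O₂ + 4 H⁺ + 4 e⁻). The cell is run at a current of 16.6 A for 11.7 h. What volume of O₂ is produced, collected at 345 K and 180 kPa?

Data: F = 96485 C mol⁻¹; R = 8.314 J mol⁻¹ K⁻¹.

28.9 L

Q = I·t = 16.60 A × 42120 s = 699200 C.
n(e⁻) = Q/F = 699200 / 96485 = 7.247 mol.
4 electrons are transferred per O₂ molecule, so n(O₂) = 7.247 / 4 = 1.812 mol.
V = nRT/P = (1.812 × 8.314 × 345) / (180 × 10³ Pa) = 0.0289 m³ = 28.9 L.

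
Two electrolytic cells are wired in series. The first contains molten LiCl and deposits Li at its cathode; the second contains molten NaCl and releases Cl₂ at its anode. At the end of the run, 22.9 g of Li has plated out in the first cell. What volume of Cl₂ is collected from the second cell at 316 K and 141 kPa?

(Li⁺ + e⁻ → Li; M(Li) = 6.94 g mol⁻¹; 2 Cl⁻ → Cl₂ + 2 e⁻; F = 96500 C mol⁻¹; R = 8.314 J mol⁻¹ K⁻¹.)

30.7 L

n(Li) = 22.9 / 6.94 = 3.300 mol, so n(e⁻) = 1 × 3.300 = 3.300 mol.
The cells are in series, so the same 3.300 mol of electrons passes through the second cell.
2 Cl⁻ → Cl₂ + 2 e⁻ — 2 mol e⁻ per mol Cl₂, so n(Cl₂) = 3.300/2 = 1.650 mol.
V = nRT/P = (1.650 × 8.314 × 316) / (141 × 10³) = 0.0307 m³ = 30.7 L.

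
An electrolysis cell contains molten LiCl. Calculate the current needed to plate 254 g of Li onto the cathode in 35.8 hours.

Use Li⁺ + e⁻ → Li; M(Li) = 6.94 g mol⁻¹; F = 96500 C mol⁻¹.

n(Li) = 254 / 6.94 = 36.60 mol.
n(e⁻) = 1 × 36.60 = 36.60 mol.
Q = n(e⁻)·F = 36.60 × 96500 = 3532000 C.
I = Q/t = 3532000 / 128880 s = 27.4 A.

27.4 A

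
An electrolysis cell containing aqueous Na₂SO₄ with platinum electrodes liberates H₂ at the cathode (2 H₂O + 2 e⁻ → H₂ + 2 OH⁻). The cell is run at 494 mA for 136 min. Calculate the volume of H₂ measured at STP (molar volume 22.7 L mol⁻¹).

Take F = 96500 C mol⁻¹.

0.474 L

Q = I·t = 0.4940 A × 8160.0 s = 4031 C.
n(e⁻) = Q/F = 4031 / 96500 = 0.04177 mol.
2 electrons are transferred per H₂ molecule, so n(H₂) = 0.04177 / 2 = 0.02089 mol.
V = n × V_m = 0.02089 × 22.7 = 0.474 L.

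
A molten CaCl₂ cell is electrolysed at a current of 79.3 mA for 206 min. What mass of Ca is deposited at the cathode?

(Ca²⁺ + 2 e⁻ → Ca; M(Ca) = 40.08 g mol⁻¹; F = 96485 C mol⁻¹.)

Q = I·t = 0.07930 A × 12360 s = 980.1 C.
n(e⁻) = Q/F = 980.1 / 96485 = 0.01016 mol.
Ca²⁺ + 2 e⁻ → Ca, so n(Ca) = n(e⁻)/2 = 0.005079 mol.
m = n·M = 0.005079 × 40.08 = 0.204 g.

0.204 g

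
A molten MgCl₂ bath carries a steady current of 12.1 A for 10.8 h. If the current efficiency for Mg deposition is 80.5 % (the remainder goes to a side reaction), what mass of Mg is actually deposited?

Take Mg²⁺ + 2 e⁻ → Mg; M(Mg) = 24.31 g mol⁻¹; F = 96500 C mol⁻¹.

47.7 g

Q = I·t = 12.10 × 38880 = 470400 C.
n(e⁻) = 470400/96500 = 4.875 mol; theoretically n(Mg) = 4.875/2 = 2.438 mol, m_theo = 59.26 g.
At 80.5 % efficiency, m_actual = 0.805 × 59.26 = 47.7 g.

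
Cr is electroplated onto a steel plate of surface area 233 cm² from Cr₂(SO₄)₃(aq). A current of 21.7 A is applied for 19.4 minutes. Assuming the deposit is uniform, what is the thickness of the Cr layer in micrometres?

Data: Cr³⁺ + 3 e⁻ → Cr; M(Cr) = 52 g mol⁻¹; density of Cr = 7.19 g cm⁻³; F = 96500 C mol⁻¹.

Q = I·t = 21.70 × 1164.0 = 25260 C; n(e⁻) = 0.2617 mol.
n(Cr) = n(e⁻)/3 = 0.08725 mol, so m = 0.08725 × 52 = 4.537 g.
Volume = m/ρ = 4.537 / 7.19 = 0.6310 cm³.
Thickness = V/A = 0.6310 / 233 = 0.00271 cm = 27.1 μm.

27.1 μm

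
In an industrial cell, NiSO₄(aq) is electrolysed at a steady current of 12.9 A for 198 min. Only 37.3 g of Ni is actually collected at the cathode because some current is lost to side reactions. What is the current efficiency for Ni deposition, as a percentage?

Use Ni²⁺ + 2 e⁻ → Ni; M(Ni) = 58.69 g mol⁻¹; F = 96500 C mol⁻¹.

80.0 %

Q = I·t = 12.90 × 11880 = 153300 C; n(e⁻) = 153300/96500 = 1.588 mol.
Theoretical n(Ni) = n(e⁻)/2 = 0.7941 mol, i.e. m_theo = 0.7941 × 58.69 = 46.60 g.
Efficiency = m_actual / m_theo = 37.3 / 46.60 = 80.0 %.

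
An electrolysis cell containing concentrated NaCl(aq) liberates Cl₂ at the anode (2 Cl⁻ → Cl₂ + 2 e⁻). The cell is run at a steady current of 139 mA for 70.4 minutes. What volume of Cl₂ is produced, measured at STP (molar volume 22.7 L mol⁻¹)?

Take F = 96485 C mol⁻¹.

Q = I·t = 0.1390 A × 4224.0 s = 587.1 C.
n(e⁻) = Q/F = 587.1 / 96485 = 0.006085 mol.
2 electrons are transferred per Cl₂ molecule, so n(Cl₂) = 0.006085 / 2 = 0.003043 mol.
V = n × V_m = 0.003043 × 22.7 = 0.0691 L.

0.0691 L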